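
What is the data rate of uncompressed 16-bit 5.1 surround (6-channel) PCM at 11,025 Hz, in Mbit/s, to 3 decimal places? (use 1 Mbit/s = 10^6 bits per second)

1.058 Mbit/s

Bit rate = 11,025 × 16 × 6 = 1,058,400 bits/s.
= 1.058 Mbit/s.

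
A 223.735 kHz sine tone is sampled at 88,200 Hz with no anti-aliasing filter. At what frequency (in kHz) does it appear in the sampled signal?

40.865 kHz

Nyquist = 88,200/2 = 44,100 Hz; 223,735 Hz exceeds it.
Alias = |223,735 − 3×88,200| = |223,735 − 264,600| = 40,865 Hz = 40.865 kHz.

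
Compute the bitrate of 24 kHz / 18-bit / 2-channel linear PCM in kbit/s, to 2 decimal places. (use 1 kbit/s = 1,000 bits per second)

864.00 kbit/s

Bit rate = 24,000 × 18 × 2 = 864,000 bits/s.
= 864.00 kbit/s.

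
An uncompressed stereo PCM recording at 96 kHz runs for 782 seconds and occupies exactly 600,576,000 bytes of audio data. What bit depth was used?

32 bits

Bytes per sample = 600,576,000 / (96,000 × 782 × 2) = 600,576,000 / 150,144,000 = 4.
Bit depth = 4 × 8 = 32 bits.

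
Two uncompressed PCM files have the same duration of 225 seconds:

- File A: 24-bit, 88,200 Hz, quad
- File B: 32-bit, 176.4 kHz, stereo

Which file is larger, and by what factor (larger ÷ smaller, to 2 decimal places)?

File B, by a factor of 1.33

File A: 88,200 × 3 × 4 = 1,058,400 bytes/s.
File B: 176,400 × 4 × 2 = 1,411,200 bytes/s.
File B is larger; ratio = 317,520,000 / 238,140,000 = 1.33.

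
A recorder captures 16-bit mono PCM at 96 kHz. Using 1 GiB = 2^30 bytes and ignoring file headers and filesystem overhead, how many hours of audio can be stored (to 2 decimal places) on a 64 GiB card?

Uncompressed byte rate = 96,000 × 2 × 1 = 192,000 bytes/s.
Capacity = 64 × 1,073,741,824 = 68,719,476,736 bytes.
68,719,476,736 / 192,000 ≈ 357913.94 s → 99.42 hours.

99.42 hours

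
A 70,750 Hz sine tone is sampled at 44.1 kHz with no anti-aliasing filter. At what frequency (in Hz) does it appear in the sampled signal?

Nyquist = 44,100/2 = 22,050 Hz; 70,750 Hz exceeds it.
Alias = |70,750 − 2×44,100| = |70,750 − 88,200| = 17,450 Hz.

17,450 Hz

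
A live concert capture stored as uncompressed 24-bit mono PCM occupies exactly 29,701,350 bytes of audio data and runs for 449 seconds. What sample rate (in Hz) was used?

Bytes = sample_rate × seconds × bytes_per_sample × channels.
sample_rate = 29,701,350 / (449 × 3 × 1) = 29,701,350 / 1,347 = 22,050 Hz.

22,050 Hz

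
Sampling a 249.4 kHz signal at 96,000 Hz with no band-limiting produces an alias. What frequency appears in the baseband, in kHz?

Nyquist = 96,000/2 = 48,000 Hz; 249,400 Hz exceeds it.
Alias = |249,400 − 3×96,000| = |249,400 − 288,000| = 38,600 Hz = 38.6 kHz.

38.6 kHz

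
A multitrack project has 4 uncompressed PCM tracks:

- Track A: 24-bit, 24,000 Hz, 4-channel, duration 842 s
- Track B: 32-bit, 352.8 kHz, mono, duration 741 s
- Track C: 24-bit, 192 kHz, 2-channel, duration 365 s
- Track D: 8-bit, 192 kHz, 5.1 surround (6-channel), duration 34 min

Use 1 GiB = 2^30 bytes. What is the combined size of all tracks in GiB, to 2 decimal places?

3.78 GiB

Track A: 24,000 × 842 × 3 × 4 = 242,496,000 bytes.
Track B: 352,800 × 741 × 4 × 1 = 1,045,699,200 bytes.
Track C: 192,000 × 365 × 3 × 2 = 420,480,000 bytes.
Track D: 34 min = 2,040 s; 192,000 × 2,040 × 1 × 6 = 2,350,080,000 bytes.
Total = 4,058,755,200 bytes = 3.78 GiB.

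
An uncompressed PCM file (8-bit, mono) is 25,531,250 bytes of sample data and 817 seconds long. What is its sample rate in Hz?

Bytes = sample_rate × seconds × bytes_per_sample × channels.
sample_rate = 25,531,250 / (817 × 1 × 1) = 25,531,250 / 817 = 31,250 Hz.

31,250 Hz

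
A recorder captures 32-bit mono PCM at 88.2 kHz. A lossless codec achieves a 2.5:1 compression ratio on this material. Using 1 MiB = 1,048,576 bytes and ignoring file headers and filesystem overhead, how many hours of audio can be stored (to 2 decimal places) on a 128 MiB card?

0.26 hours

Uncompressed byte rate = 88,200 × 4 × 1 = 352,800 bytes/s.
After 2.5:1 compression, effective rate ≈ 141120 bytes/s.
Capacity = 128 × 1,048,576 = 134,217,728 bytes.
134,217,728 / effective rate ≈ 951.09 s → 0.26 hours.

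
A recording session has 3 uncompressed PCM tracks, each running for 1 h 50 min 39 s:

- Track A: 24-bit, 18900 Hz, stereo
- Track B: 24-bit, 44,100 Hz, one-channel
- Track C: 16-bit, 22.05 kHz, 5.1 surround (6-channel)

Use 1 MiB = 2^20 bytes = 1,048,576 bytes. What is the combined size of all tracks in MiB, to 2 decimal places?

1 h 50 min 39 s = 6,639 s.
Track A: 18,900 × 6,639 × 3 × 2 = 752,862,600 bytes.
Track B: 44,100 × 6,639 × 3 × 1 = 878,339,700 bytes.
Track C: 22,050 × 6,639 × 2 × 6 = 1,756,679,400 bytes.
Total = 3,387,881,700 bytes = 3230.94 MiB.

3230.94 MiB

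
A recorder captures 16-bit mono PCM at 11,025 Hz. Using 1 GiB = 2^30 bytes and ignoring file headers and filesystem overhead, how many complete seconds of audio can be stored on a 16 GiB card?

Uncompressed byte rate = 11,025 × 2 × 1 = 22,050 bytes/s.
Capacity = 16 × 1,073,741,824 = 17,179,869,184 bytes.
17,179,869,184 / 22,050 ≈ 779132.39 s → 779,132 seconds.

779,132 seconds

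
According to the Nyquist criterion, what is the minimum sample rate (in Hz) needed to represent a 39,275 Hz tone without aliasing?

Minimum sample rate = 2 × 39,275 Hz = 78,550 Hz.

78,550 Hz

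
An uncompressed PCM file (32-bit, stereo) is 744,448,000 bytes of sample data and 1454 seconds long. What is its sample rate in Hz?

64,000 Hz

Bytes = sample_rate × seconds × bytes_per_sample × channels.
sample_rate = 744,448,000 / (1,454 × 4 × 2) = 744,448,000 / 11,632 = 64,000 Hz.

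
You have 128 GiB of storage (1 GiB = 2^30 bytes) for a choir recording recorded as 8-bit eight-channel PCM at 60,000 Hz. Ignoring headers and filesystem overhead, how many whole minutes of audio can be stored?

4,772 minutes

Uncompressed byte rate = 60,000 × 1 × 8 = 480,000 bytes/s.
Capacity = 128 × 1,073,741,824 = 137,438,953,472 bytes.
137,438,953,472 / 480,000 ≈ 286331.15 s → 4,772 minutes.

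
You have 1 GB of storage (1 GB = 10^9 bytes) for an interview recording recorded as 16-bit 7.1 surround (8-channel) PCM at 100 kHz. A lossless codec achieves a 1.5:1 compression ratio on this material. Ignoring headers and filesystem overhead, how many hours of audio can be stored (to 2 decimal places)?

0.26 hours

Uncompressed byte rate = 100,000 × 2 × 8 = 1,600,000 bytes/s.
After 1.5:1 compression, effective rate ≈ 1066666.67 bytes/s.
Capacity = 1 × 1,000,000,000 = 1,000,000,000 bytes.
1,000,000,000 / effective rate ≈ 937.5 s → 0.26 hours.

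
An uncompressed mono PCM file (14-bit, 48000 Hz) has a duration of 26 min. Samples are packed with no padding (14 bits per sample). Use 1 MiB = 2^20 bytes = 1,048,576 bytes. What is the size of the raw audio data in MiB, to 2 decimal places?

Duration = 26 min = 1,560 s.
Bits = 48,000 × 1,560 × 14 × 1 = 1,048,320,000 bits = 131,040,000 bytes.
131,040,000 / 1,048,576 = 124.97 MiB.

124.97 MiB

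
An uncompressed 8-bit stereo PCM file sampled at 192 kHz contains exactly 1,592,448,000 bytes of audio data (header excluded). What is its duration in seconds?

Byte rate = 192,000 × 1 × 2 = 384,000 bytes/s.
Duration = 1,592,448,000 / 384,000 = 4,147 s.

4,147 seconds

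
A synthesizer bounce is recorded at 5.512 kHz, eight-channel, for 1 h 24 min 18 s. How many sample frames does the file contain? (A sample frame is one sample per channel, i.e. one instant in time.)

1 h 24 min 18 s = 5,058 s.
5,512 samples/s × 5,058 s = 27,879,696 frames.

27,879,696 sample frames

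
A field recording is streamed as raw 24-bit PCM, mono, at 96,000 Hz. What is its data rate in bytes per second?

288,000 bytes/s

Bit rate = 96,000 × 24 × 1 = 2,304,000 bits/s.
2,304,000 / 8 = 288,000 bytes/s.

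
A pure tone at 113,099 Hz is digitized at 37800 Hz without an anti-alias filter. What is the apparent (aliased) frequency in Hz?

Nyquist = 37,800/2 = 18,900 Hz; 113,099 Hz exceeds it.
Alias = |113,099 − 3×37,800| = |113,099 − 113,400| = 301 Hz.

301 Hz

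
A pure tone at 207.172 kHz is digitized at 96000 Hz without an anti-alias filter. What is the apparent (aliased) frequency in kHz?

Nyquist = 96,000/2 = 48,000 Hz; 207,172 Hz exceeds it.
Alias = |207,172 − 2×96,000| = |207,172 − 192,000| = 15,172 Hz = 15.172 kHz.

15.172 kHz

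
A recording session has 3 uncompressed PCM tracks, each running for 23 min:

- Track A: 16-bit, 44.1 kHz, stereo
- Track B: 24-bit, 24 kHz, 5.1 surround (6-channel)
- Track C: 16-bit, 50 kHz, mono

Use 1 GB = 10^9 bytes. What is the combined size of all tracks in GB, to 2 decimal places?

0.98 GB

23 min = 1,380 s.
Track A: 44,100 × 1,380 × 2 × 2 = 243,432,000 bytes.
Track B: 24,000 × 1,380 × 3 × 6 = 596,160,000 bytes.
Track C: 50,000 × 1,380 × 2 × 1 = 138,000,000 bytes.
Total = 977,592,000 bytes = 0.98 GB.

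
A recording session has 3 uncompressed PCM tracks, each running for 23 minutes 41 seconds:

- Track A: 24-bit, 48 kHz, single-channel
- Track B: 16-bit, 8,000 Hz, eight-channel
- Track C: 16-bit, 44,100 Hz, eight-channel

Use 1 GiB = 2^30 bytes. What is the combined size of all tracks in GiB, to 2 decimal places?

1.29 GiB

23 minutes 41 seconds = 1,421 s.
Track A: 48,000 × 1,421 × 3 × 1 = 204,624,000 bytes.
Track B: 8,000 × 1,421 × 2 × 8 = 181,888,000 bytes.
Track C: 44,100 × 1,421 × 2 × 8 = 1,002,657,600 bytes.
Total = 1,389,169,600 bytes = 1.29 GiB.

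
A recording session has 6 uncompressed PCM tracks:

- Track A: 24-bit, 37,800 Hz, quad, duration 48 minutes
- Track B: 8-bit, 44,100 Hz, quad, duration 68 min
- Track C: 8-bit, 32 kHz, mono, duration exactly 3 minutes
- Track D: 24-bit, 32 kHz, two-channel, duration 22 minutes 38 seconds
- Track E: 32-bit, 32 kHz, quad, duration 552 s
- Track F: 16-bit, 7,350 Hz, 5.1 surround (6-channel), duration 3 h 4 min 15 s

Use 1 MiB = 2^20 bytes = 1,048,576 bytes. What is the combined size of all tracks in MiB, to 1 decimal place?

Track A: 48 minutes = 2,880 s; 37,800 × 2,880 × 3 × 4 = 1,306,368,000 bytes.
Track B: 68 min = 4,080 s; 44,100 × 4,080 × 1 × 4 = 719,712,000 bytes.
Track C: exactly 3 minutes = 180 s; 32,000 × 180 × 1 × 1 = 5,760,000 bytes.
Track D: 22 minutes 38 seconds = 1,358 s; 32,000 × 1,358 × 3 × 2 = 260,736,000 bytes.
Track E: 32,000 × 552 × 4 × 4 = 282,624,000 bytes.
Track F: 3 h 4 min 15 s = 11,055 s; 7,350 × 11,055 × 2 × 6 = 975,051,000 bytes.
Total = 3,550,251,000 bytes = 3385.8 MiB.

3385.8 MiB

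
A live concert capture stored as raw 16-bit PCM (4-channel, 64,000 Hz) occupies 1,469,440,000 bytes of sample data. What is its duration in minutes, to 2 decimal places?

47.83 minutes

Byte rate = 64,000 × 2 × 4 = 512,000 bytes/s.
Duration = 1,469,440,000 / 512,000 = 2,870 s.
2,870 s / 60 = 47.83 minutes.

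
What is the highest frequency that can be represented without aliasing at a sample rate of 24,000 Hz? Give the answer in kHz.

Nyquist frequency = sample rate / 2 = 24,000 / 2 = 12 kHz.

12 kHz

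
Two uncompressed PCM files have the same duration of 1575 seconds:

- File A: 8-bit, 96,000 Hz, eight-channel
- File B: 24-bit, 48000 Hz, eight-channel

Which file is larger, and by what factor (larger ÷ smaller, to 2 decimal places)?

File B, by a factor of 1.50

File A: 96,000 × 1 × 8 = 768,000 bytes/s.
File B: 48,000 × 3 × 8 = 1,152,000 bytes/s.
File B is larger; ratio = 1,814,400,000 / 1,209,600,000 = 1.50.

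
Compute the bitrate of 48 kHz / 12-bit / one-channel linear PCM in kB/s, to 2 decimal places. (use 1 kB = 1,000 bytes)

Bit rate = 48,000 × 12 × 1 = 576,000 bits/s.
576,000 / 8 = 72,000 B/s = 72.00 kB/s.

72.00 kB/s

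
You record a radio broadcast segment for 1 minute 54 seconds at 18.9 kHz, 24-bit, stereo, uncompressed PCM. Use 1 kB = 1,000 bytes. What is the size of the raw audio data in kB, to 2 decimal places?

12927.60 kB

Duration = 1 minute 54 seconds = 114 s.
Bytes = 18,900 samples/s × 114 s × 3 bytes/sample × 2 ch = 12,927,600 bytes.
12,927,600 / 1,000 = 12927.60 kB.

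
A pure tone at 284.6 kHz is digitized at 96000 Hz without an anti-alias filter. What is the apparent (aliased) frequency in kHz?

3.4 kHz

Nyquist = 96,000/2 = 48,000 Hz; 284,600 Hz exceeds it.
Alias = |284,600 − 3×96,000| = |284,600 − 288,000| = 3,400 Hz = 3.4 kHz.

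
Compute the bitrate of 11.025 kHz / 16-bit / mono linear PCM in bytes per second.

Bit rate = 11,025 × 16 × 1 = 176,400 bits/s.
176,400 / 8 = 22,050 bytes/s.

22,050 bytes/s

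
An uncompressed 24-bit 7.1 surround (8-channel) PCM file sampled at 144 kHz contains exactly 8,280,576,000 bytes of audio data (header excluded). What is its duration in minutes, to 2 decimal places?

Byte rate = 144,000 × 3 × 8 = 3,456,000 bytes/s.
Duration = 8,280,576,000 / 3,456,000 = 2,396 s.
2,396 s / 60 = 39.93 minutes.

39.93 minutes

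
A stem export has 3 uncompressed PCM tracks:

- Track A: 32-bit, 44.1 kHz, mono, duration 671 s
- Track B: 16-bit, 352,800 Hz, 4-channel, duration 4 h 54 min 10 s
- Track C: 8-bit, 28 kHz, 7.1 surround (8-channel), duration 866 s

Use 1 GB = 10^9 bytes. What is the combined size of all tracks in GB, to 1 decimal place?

50.1 GB

Track A: 44,100 × 671 × 4 × 1 = 118,364,400 bytes.
Track B: 4 h 54 min 10 s = 17,650 s; 352,800 × 17,650 × 2 × 4 = 49,815,360,000 bytes.
Track C: 28,000 × 866 × 1 × 8 = 193,984,000 bytes.
Total = 50,127,708,400 bytes = 50.1 GB.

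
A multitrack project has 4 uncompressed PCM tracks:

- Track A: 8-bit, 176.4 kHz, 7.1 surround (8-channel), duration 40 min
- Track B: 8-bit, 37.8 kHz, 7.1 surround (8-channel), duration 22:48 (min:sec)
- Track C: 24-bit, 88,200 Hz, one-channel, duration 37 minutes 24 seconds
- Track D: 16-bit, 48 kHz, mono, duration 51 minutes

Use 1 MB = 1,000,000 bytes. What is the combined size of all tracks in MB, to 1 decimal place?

4688.1 MB

Track A: 40 min = 2,400 s; 176,400 × 2,400 × 1 × 8 = 3,386,880,000 bytes.
Track B: 22:48 (min:sec) = 1,368 s; 37,800 × 1,368 × 1 × 8 = 413,683,200 bytes.
Track C: 37 minutes 24 seconds = 2,244 s; 88,200 × 2,244 × 3 × 1 = 593,762,400 bytes.
Track D: 51 minutes = 3,060 s; 48,000 × 3,060 × 2 × 1 = 293,760,000 bytes.
Total = 4,688,085,600 bytes = 4688.1 MB.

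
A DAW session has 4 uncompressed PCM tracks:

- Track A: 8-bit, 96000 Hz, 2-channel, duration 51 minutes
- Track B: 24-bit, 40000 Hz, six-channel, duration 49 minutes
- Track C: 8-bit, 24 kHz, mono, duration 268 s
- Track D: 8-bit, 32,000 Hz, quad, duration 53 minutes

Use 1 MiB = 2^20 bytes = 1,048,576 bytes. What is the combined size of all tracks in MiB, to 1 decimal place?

2973.4 MiB

Track A: 51 minutes = 3,060 s; 96,000 × 3,060 × 1 × 2 = 587,520,000 bytes.
Track B: 49 minutes = 2,940 s; 40,000 × 2,940 × 3 × 6 = 2,116,800,000 bytes.
Track C: 24,000 × 268 × 1 × 1 = 6,432,000 bytes.
Track D: 53 minutes = 3,180 s; 32,000 × 3,180 × 1 × 4 = 407,040,000 bytes.
Total = 3,117,792,000 bytes = 2973.4 MiB.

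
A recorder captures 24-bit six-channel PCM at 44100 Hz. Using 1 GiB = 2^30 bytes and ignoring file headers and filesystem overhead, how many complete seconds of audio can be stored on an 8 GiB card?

10,821 seconds

Uncompressed byte rate = 44,100 × 3 × 6 = 793,800 bytes/s.
Capacity = 8 × 1,073,741,824 = 8,589,934,592 bytes.
8,589,934,592 / 793,800 ≈ 10821.28 s → 10,821 seconds.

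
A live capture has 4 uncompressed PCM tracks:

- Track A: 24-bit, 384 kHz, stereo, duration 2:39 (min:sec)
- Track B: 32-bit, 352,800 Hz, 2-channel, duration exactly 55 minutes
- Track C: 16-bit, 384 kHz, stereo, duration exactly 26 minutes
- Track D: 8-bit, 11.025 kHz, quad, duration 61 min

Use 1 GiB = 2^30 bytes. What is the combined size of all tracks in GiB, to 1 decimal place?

11.4 GiB

Track A: 2:39 (min:sec) = 159 s; 384,000 × 159 × 3 × 2 = 366,336,000 bytes.
Track B: exactly 55 minutes = 3,300 s; 352,800 × 3,300 × 4 × 2 = 9,313,920,000 bytes.
Track C: exactly 26 minutes = 1,560 s; 384,000 × 1,560 × 2 × 2 = 2,396,160,000 bytes.
Track D: 61 min = 3,660 s; 11,025 × 3,660 × 1 × 4 = 161,406,000 bytes.
Total = 12,237,822,000 bytes = 11.4 GiB.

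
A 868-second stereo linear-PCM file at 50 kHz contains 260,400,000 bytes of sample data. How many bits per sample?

24 bits

Bytes per sample = 260,400,000 / (50,000 × 868 × 2) = 260,400,000 / 86,800,000 = 3.
Bit depth = 3 × 8 = 24 bits.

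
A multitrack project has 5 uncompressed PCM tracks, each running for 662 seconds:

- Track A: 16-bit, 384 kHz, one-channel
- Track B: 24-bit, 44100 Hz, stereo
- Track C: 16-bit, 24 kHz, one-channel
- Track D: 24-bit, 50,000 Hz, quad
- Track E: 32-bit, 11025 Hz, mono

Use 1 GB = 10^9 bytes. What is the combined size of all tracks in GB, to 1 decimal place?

1.1 GB

Track A: 384,000 × 662 × 2 × 1 = 508,416,000 bytes.
Track B: 44,100 × 662 × 3 × 2 = 175,165,200 bytes.
Track C: 24,000 × 662 × 2 × 1 = 31,776,000 bytes.
Track D: 50,000 × 662 × 3 × 4 = 397,200,000 bytes.
Track E: 11,025 × 662 × 4 × 1 = 29,194,200 bytes.
Total = 1,141,751,400 bytes = 1.1 GB.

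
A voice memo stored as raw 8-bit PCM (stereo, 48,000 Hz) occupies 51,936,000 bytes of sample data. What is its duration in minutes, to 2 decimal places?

9.02 minutes

Byte rate = 48,000 × 1 × 2 = 96,000 bytes/s.
Duration = 51,936,000 / 96,000 = 541 s.
541 s / 60 = 9.02 minutes.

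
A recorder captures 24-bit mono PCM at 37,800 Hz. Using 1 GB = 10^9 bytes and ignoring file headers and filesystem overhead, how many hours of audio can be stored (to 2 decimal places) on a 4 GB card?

9.80 hours

Uncompressed byte rate = 37,800 × 3 × 1 = 113,400 bytes/s.
Capacity = 4 × 1,000,000,000 = 4,000,000,000 bytes.
4,000,000,000 / 113,400 ≈ 35273.37 s → 9.80 hours.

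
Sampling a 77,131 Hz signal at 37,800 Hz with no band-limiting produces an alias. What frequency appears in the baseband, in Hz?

Nyquist = 37,800/2 = 18,900 Hz; 77,131 Hz exceeds it.
Alias = |77,131 − 2×37,800| = |77,131 − 75,600| = 1,531 Hz.

1,531 Hz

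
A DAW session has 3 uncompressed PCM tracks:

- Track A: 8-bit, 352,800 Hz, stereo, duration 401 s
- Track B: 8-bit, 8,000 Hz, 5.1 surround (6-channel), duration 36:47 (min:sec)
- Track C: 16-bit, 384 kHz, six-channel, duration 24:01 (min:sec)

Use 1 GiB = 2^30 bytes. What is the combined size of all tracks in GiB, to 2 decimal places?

Track A: 352,800 × 401 × 1 × 2 = 282,945,600 bytes.
Track B: 36:47 (min:sec) = 2,207 s; 8,000 × 2,207 × 1 × 6 = 105,936,000 bytes.
Track C: 24:01 (min:sec) = 1,441 s; 384,000 × 1,441 × 2 × 6 = 6,640,128,000 bytes.
Total = 7,029,009,600 bytes = 6.55 GiB.

6.55 GiB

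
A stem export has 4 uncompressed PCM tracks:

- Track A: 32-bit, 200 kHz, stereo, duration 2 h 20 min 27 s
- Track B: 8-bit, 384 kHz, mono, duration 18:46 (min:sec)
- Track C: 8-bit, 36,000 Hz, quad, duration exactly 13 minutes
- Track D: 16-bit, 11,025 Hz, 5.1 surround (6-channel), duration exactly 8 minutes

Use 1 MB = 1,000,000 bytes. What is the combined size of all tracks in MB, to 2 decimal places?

14091.41 MB

Track A: 2 h 20 min 27 s = 8,427 s; 200,000 × 8,427 × 4 × 2 = 13,483,200,000 bytes.
Track B: 18:46 (min:sec) = 1,126 s; 384,000 × 1,126 × 1 × 1 = 432,384,000 bytes.
Track C: exactly 13 minutes = 780 s; 36,000 × 780 × 1 × 4 = 112,320,000 bytes.
Track D: exactly 8 minutes = 480 s; 11,025 × 480 × 2 × 6 = 63,504,000 bytes.
Total = 14,091,408,000 bytes = 14091.41 MB.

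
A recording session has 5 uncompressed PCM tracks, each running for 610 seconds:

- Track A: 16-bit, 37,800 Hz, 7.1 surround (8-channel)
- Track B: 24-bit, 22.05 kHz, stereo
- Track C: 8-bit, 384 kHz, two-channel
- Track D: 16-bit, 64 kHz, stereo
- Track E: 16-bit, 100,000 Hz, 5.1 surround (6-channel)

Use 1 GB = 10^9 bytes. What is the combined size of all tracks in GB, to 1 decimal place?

1.8 GB

Track A: 37,800 × 610 × 2 × 8 = 368,928,000 bytes.
Track B: 22,050 × 610 × 3 × 2 = 80,703,000 bytes.
Track C: 384,000 × 610 × 1 × 2 = 468,480,000 bytes.
Track D: 64,000 × 610 × 2 × 2 = 156,160,000 bytes.
Track E: 100,000 × 610 × 2 × 6 = 732,000,000 bytes.
Total = 1,806,271,000 bytes = 1.8 GB.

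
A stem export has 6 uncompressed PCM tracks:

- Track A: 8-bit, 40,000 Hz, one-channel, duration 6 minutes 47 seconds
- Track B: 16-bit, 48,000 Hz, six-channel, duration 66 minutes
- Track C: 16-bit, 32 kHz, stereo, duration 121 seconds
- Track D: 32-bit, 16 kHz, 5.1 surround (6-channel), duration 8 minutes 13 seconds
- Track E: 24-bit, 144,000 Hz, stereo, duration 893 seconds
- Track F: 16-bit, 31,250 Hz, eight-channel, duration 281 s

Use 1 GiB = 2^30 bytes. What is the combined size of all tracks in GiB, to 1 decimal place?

Track A: 6 minutes 47 seconds = 407 s; 40,000 × 407 × 1 × 1 = 16,280,000 bytes.
Track B: 66 minutes = 3,960 s; 48,000 × 3,960 × 2 × 6 = 2,280,960,000 bytes.
Track C: 32,000 × 121 × 2 × 2 = 15,488,000 bytes.
Track D: 8 minutes 13 seconds = 493 s; 16,000 × 493 × 4 × 6 = 189,312,000 bytes.
Track E: 144,000 × 893 × 3 × 2 = 771,552,000 bytes.
Track F: 31,250 × 281 × 2 × 8 = 140,500,000 bytes.
Total = 3,414,092,000 bytes = 3.2 GiB.

3.2 GiB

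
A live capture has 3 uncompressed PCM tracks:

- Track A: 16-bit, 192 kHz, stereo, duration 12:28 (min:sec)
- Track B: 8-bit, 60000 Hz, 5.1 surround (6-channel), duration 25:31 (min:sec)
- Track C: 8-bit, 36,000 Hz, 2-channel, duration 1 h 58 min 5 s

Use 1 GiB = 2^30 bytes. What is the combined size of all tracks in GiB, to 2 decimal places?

Track A: 12:28 (min:sec) = 748 s; 192,000 × 748 × 2 × 2 = 574,464,000 bytes.
Track B: 25:31 (min:sec) = 1,531 s; 60,000 × 1,531 × 1 × 6 = 551,160,000 bytes.
Track C: 1 h 58 min 5 s = 7,085 s; 36,000 × 7,085 × 1 × 2 = 510,120,000 bytes.
Total = 1,635,744,000 bytes = 1.52 GiB.

1.52 GiB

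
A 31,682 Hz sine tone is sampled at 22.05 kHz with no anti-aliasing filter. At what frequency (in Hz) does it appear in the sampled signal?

Nyquist = 22,050/2 = 11,025 Hz; 31,682 Hz exceeds it.
Alias = |31,682 − 1×22,050| = |31,682 − 22,050| = 9,632 Hz.

9,632 Hz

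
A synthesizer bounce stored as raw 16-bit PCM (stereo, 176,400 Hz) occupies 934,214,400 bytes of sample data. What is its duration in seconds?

1,324 seconds

Byte rate = 176,400 × 2 × 2 = 705,600 bytes/s.
Duration = 934,214,400 / 705,600 = 1,324 s.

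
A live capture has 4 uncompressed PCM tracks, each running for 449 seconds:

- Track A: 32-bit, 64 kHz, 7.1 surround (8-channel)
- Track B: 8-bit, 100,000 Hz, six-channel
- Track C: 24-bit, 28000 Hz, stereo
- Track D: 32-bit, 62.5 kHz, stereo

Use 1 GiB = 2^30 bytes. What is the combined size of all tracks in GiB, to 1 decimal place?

1.4 GiB

Track A: 64,000 × 449 × 4 × 8 = 919,552,000 bytes.
Track B: 100,000 × 449 × 1 × 6 = 269,400,000 bytes.
Track C: 28,000 × 449 × 3 × 2 = 75,432,000 bytes.
Track D: 62,500 × 449 × 4 × 2 = 224,500,000 bytes.
Total = 1,488,884,000 bytes = 1.4 GiB.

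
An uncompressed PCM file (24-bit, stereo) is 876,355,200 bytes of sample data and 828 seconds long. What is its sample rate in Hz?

176,400 Hz

Bytes = sample_rate × seconds × bytes_per_sample × channels.
sample_rate = 876,355,200 / (828 × 3 × 2) = 876,355,200 / 4,968 = 176,400 Hz.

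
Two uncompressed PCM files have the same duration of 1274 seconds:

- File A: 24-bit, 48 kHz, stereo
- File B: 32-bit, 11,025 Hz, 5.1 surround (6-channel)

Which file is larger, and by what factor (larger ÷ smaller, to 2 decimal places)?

File A, by a factor of 1.09

File A: 48,000 × 3 × 2 = 288,000 bytes/s.
File B: 11,025 × 4 × 6 = 264,600 bytes/s.
File A is larger; ratio = 366,912,000 / 337,100,400 = 1.09.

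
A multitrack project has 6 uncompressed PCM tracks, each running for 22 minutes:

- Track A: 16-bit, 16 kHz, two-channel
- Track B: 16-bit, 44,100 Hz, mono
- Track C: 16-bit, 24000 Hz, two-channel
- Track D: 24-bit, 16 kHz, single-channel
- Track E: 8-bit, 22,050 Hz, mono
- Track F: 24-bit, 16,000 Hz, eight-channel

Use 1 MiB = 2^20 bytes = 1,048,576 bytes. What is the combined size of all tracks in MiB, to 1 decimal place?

884.0 MiB

22 minutes = 1,320 s.
Track A: 16,000 × 1,320 × 2 × 2 = 84,480,000 bytes.
Track B: 44,100 × 1,320 × 2 × 1 = 116,424,000 bytes.
Track C: 24,000 × 1,320 × 2 × 2 = 126,720,000 bytes.
Track D: 16,000 × 1,320 × 3 × 1 = 63,360,000 bytes.
Track E: 22,050 × 1,320 × 1 × 1 = 29,106,000 bytes.
Track F: 16,000 × 1,320 × 3 × 8 = 506,880,000 bytes.
Total = 926,970,000 bytes = 884.0 MiB.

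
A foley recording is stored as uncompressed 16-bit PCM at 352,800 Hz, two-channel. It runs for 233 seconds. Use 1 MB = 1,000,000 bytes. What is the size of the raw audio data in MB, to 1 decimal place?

328.8 MB

Bytes = 352,800 samples/s × 233 s × 2 bytes/sample × 2 ch = 328,809,600 bytes.
328,809,600 / 1,000,000 = 328.8 MB.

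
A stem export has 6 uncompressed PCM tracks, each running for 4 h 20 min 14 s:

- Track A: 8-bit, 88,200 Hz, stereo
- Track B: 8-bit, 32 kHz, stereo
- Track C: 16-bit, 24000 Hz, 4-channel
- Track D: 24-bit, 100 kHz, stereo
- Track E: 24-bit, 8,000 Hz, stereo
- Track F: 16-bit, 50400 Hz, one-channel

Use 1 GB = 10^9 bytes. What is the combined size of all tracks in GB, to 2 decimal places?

18.44 GB

4 h 20 min 14 s = 15,614 s.
Track A: 88,200 × 15,614 × 1 × 2 = 2,754,309,600 bytes.
Track B: 32,000 × 15,614 × 1 × 2 = 999,296,000 bytes.
Track C: 24,000 × 15,614 × 2 × 4 = 2,997,888,000 bytes.
Track D: 100,000 × 15,614 × 3 × 2 = 9,368,400,000 bytes.
Track E: 8,000 × 15,614 × 3 × 2 = 749,472,000 bytes.
Track F: 50,400 × 15,614 × 2 × 1 = 1,573,891,200 bytes.
Total = 18,443,256,800 bytes = 18.44 GB.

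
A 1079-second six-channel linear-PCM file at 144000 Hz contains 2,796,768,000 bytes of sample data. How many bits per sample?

24 bits

Bytes per sample = 2,796,768,000 / (144,000 × 1,079 × 6) = 2,796,768,000 / 932,256,000 = 3.
Bit depth = 3 × 8 = 24 bits.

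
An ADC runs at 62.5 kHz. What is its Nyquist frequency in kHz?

Nyquist frequency = sample rate / 2 = 62,500 / 2 = 31.25 kHz.

31.25 kHz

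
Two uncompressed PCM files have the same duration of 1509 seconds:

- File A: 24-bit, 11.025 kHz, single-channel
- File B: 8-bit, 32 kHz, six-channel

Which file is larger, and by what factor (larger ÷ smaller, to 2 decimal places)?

File B, by a factor of 5.80

File A: 11,025 × 3 × 1 = 33,075 bytes/s.
File B: 32,000 × 1 × 6 = 192,000 bytes/s.
File B is larger; ratio = 289,728,000 / 49,910,175 = 5.80.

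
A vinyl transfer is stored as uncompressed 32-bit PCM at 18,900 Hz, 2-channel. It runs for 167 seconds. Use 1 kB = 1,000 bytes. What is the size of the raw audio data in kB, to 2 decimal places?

Bytes = 18,900 samples/s × 167 s × 4 bytes/sample × 2 ch = 25,250,400 bytes.
25,250,400 / 1,000 = 25250.40 kB.

25250.40 kB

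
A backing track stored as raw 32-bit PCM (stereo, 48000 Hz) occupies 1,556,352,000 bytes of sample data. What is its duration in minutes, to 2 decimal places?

67.55 minutes

Byte rate = 48,000 × 4 × 2 = 384,000 bytes/s.
Duration = 1,556,352,000 / 384,000 = 4,053 s.
4,053 s / 60 = 67.55 minutes.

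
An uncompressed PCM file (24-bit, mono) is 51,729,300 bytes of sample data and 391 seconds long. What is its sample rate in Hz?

Bytes = sample_rate × seconds × bytes_per_sample × channels.
sample_rate = 51,729,300 / (391 × 3 × 1) = 51,729,300 / 1,173 = 44,100 Hz.

44,100 Hz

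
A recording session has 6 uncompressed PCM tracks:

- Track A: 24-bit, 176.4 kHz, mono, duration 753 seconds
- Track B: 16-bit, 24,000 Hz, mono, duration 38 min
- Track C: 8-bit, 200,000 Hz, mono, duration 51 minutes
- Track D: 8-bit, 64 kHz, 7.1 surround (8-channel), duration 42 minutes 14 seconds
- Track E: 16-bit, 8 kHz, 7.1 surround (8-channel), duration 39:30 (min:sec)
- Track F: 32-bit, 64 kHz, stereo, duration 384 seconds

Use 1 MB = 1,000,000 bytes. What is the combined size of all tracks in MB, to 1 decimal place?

2917.3 MB

Track A: 176,400 × 753 × 3 × 1 = 398,487,600 bytes.
Track B: 38 min = 2,280 s; 24,000 × 2,280 × 2 × 1 = 109,440,000 bytes.
Track C: 51 minutes = 3,060 s; 200,000 × 3,060 × 1 × 1 = 612,000,000 bytes.
Track D: 42 minutes 14 seconds = 2,534 s; 64,000 × 2,534 × 1 × 8 = 1,297,408,000 bytes.
Track E: 39:30 (min:sec) = 2,370 s; 8,000 × 2,370 × 2 × 8 = 303,360,000 bytes.
Track F: 64,000 × 384 × 4 × 2 = 196,608,000 bytes.
Total = 2,917,303,600 bytes = 2917.3 MB.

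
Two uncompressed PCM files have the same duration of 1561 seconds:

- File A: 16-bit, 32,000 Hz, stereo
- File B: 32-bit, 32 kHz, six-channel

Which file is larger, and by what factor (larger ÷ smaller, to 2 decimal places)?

File B, by a factor of 6.00

File A: 32,000 × 2 × 2 = 128,000 bytes/s.
File B: 32,000 × 4 × 6 = 768,000 bytes/s.
File B is larger; ratio = 1,198,848,000 / 199,808,000 = 6.00.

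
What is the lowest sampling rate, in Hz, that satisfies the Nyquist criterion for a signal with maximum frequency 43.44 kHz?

86,880 Hz

Minimum sample rate = 2 × 43,440 Hz = 86,880 Hz.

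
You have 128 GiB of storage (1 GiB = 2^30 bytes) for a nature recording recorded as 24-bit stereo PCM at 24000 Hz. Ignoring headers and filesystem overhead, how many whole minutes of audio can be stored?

15,907 minutes

Uncompressed byte rate = 24,000 × 3 × 2 = 144,000 bytes/s.
Capacity = 128 × 1,073,741,824 = 137,438,953,472 bytes.
137,438,953,472 / 144,000 ≈ 954437.18 s → 15,907 minutes.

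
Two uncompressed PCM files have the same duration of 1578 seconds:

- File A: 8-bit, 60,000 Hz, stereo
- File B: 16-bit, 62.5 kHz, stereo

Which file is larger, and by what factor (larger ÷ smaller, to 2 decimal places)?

File A: 60,000 × 1 × 2 = 120,000 bytes/s.
File B: 62,500 × 2 × 2 = 250,000 bytes/s.
File B is larger; ratio = 394,500,000 / 189,360,000 = 2.08.

File B, by a factor of 2.08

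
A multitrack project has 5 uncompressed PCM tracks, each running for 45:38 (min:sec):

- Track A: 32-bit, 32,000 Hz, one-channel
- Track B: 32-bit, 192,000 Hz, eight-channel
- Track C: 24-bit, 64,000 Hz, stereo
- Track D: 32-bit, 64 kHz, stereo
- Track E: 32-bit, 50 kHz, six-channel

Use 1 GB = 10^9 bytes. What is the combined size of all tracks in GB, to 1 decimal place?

22.9 GB

45:38 (min:sec) = 2,738 s.
Track A: 32,000 × 2,738 × 4 × 1 = 350,464,000 bytes.
Track B: 192,000 × 2,738 × 4 × 8 = 16,822,272,000 bytes.
Track C: 64,000 × 2,738 × 3 × 2 = 1,051,392,000 bytes.
Track D: 64,000 × 2,738 × 4 × 2 = 1,401,856,000 bytes.
Track E: 50,000 × 2,738 × 4 × 6 = 3,285,600,000 bytes.
Total = 22,911,584,000 bytes = 22.9 GB.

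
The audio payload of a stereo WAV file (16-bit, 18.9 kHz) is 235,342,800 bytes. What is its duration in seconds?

3,113 seconds

Byte rate = 18,900 × 2 × 2 = 75,600 bytes/s.
Duration = 235,342,800 / 75,600 = 3,113 s.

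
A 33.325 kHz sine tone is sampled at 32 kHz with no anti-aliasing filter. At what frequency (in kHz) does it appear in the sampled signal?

Nyquist = 32,000/2 = 16,000 Hz; 33,325 Hz exceeds it.
Alias = |33,325 − 1×32,000| = |33,325 − 32,000| = 1,325 Hz = 1.325 kHz.

1.325 kHz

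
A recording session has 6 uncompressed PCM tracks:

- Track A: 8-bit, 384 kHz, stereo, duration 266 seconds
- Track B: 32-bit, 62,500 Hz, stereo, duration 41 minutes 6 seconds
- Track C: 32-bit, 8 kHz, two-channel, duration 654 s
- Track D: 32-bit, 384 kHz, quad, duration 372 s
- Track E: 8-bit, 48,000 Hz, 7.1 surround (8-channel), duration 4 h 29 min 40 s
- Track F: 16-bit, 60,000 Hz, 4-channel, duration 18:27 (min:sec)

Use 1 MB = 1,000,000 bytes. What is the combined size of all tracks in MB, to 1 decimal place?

10509.2 MB

Track A: 384,000 × 266 × 1 × 2 = 204,288,000 bytes.
Track B: 41 minutes 6 seconds = 2,466 s; 62,500 × 2,466 × 4 × 2 = 1,233,000,000 bytes.
Track C: 8,000 × 654 × 4 × 2 = 41,856,000 bytes.
Track D: 384,000 × 372 × 4 × 4 = 2,285,568,000 bytes.
Track E: 4 h 29 min 40 s = 16,180 s; 48,000 × 16,180 × 1 × 8 = 6,213,120,000 bytes.
Track F: 18:27 (min:sec) = 1,107 s; 60,000 × 1,107 × 2 × 4 = 531,360,000 bytes.
Total = 10,509,192,000 bytes = 10509.2 MB.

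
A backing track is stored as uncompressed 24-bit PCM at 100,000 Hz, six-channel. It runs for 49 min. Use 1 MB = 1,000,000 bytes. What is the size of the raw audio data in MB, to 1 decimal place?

Duration = 49 min = 2,940 s.
Bytes = 100,000 samples/s × 2,940 s × 3 bytes/sample × 6 ch = 5,292,000,000 bytes.
5,292,000,000 / 1,000,000 = 5292.0 MB.

5292.0 MB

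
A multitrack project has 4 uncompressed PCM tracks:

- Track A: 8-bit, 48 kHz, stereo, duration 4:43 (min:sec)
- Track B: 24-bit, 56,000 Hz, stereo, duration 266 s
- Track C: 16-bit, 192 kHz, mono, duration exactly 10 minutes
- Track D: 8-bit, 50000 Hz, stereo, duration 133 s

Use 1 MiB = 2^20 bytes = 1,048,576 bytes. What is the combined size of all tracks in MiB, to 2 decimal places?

Track A: 4:43 (min:sec) = 283 s; 48,000 × 283 × 1 × 2 = 27,168,000 bytes.
Track B: 56,000 × 266 × 3 × 2 = 89,376,000 bytes.
Track C: exactly 10 minutes = 600 s; 192,000 × 600 × 2 × 1 = 230,400,000 bytes.
Track D: 50,000 × 133 × 1 × 2 = 13,300,000 bytes.
Total = 360,244,000 bytes = 343.56 MiB.

343.56 MiB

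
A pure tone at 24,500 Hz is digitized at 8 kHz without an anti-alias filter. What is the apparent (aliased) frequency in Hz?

Nyquist = 8,000/2 = 4,000 Hz; 24,500 Hz exceeds it.
Alias = |24,500 − 3×8,000| = |24,500 − 24,000| = 500 Hz.

500 Hz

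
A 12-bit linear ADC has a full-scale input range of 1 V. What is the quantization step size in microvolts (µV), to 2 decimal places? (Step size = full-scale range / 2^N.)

244.14 µV

1 V / 2^12 = 1 / 4,096 V = 244.14 µV.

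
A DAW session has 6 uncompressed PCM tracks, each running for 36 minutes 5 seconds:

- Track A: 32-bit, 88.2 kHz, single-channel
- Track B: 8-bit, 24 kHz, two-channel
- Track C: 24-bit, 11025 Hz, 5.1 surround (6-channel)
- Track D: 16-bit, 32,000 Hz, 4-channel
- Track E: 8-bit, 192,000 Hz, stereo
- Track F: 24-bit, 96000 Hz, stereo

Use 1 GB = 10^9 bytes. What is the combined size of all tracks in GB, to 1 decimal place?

36 minutes 5 seconds = 2,165 s.
Track A: 88,200 × 2,165 × 4 × 1 = 763,812,000 bytes.
Track B: 24,000 × 2,165 × 1 × 2 = 103,920,000 bytes.
Track C: 11,025 × 2,165 × 3 × 6 = 429,644,250 bytes.
Track D: 32,000 × 2,165 × 2 × 4 = 554,240,000 bytes.
Track E: 192,000 × 2,165 × 1 × 2 = 831,360,000 bytes.
Track F: 96,000 × 2,165 × 3 × 2 = 1,247,040,000 bytes.
Total = 3,930,016,250 bytes = 3.9 GB.

3.9 GB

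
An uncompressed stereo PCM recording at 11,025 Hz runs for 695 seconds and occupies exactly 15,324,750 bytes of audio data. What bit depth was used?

8 bits

Bytes per sample = 15,324,750 / (11,025 × 695 × 2) = 15,324,750 / 15,324,750 = 1.
Bit depth = 1 × 8 = 8 bits.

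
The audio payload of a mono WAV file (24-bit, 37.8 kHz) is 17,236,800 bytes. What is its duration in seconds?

Byte rate = 37,800 × 3 × 1 = 113,400 bytes/s.
Duration = 17,236,800 / 113,400 = 152 s.

152 seconds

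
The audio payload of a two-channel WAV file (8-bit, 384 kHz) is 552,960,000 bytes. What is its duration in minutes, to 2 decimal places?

12.00 minutes

Byte rate = 384,000 × 1 × 2 = 768,000 bytes/s.
Duration = 552,960,000 / 768,000 = 720 s.
720 s / 60 = 12.00 minutes.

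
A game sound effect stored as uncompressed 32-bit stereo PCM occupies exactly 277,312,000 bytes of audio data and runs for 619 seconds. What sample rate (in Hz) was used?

Bytes = sample_rate × seconds × bytes_per_sample × channels.
sample_rate = 277,312,000 / (619 × 4 × 2) = 277,312,000 / 4,952 = 56,000 Hz.

56,000 Hz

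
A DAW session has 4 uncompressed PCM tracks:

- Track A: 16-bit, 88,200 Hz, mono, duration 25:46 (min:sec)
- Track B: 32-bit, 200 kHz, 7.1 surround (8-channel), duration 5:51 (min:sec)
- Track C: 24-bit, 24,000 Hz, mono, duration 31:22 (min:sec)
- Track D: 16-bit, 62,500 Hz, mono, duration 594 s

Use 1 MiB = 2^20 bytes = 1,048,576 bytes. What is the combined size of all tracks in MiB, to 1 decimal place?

Track A: 25:46 (min:sec) = 1,546 s; 88,200 × 1,546 × 2 × 1 = 272,714,400 bytes.
Track B: 5:51 (min:sec) = 351 s; 200,000 × 351 × 4 × 8 = 2,246,400,000 bytes.
Track C: 31:22 (min:sec) = 1,882 s; 24,000 × 1,882 × 3 × 1 = 135,504,000 bytes.
Track D: 62,500 × 594 × 2 × 1 = 74,250,000 bytes.
Total = 2,728,868,400 bytes = 2602.5 MiB.

2602.5 MiB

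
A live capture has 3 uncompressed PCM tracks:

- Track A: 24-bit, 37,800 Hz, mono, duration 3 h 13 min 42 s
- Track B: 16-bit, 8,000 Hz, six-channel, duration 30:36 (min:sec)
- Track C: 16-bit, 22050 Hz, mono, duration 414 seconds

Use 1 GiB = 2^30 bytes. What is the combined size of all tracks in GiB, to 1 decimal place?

Track A: 3 h 13 min 42 s = 11,622 s; 37,800 × 11,622 × 3 × 1 = 1,317,934,800 bytes.
Track B: 30:36 (min:sec) = 1,836 s; 8,000 × 1,836 × 2 × 6 = 176,256,000 bytes.
Track C: 22,050 × 414 × 2 × 1 = 18,257,400 bytes.
Total = 1,512,448,200 bytes = 1.4 GiB.

1.4 GiB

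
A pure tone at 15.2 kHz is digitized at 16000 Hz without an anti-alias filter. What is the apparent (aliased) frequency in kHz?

0.8 kHz

Nyquist = 16,000/2 = 8,000 Hz; 15,200 Hz exceeds it.
Alias = |15,200 − 1×16,000| = |15,200 − 16,000| = 800 Hz = 0.8 kHz.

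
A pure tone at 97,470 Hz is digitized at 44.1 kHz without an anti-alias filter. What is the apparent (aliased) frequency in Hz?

Nyquist = 44,100/2 = 22,050 Hz; 97,470 Hz exceeds it.
Alias = |97,470 − 2×44,100| = |97,470 − 88,200| = 9,270 Hz.

9,270 Hz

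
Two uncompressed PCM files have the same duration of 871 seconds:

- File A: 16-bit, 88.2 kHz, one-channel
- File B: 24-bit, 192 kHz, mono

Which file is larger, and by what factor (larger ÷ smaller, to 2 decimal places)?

File B, by a factor of 3.27

File A: 88,200 × 2 × 1 = 176,400 bytes/s.
File B: 192,000 × 3 × 1 = 576,000 bytes/s.
File B is larger; ratio = 501,696,000 / 153,644,400 = 3.27.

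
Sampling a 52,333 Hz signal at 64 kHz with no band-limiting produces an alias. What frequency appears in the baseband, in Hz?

11,667 Hz

Nyquist = 64,000/2 = 32,000 Hz; 52,333 Hz exceeds it.
Alias = |52,333 − 1×64,000| = |52,333 − 64,000| = 11,667 Hz.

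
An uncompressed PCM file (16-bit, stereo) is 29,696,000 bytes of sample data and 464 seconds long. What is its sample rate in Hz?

16,000 Hz

Bytes = sample_rate × seconds × bytes_per_sample × channels.
sample_rate = 29,696,000 / (464 × 2 × 2) = 29,696,000 / 1,856 = 16,000 Hz.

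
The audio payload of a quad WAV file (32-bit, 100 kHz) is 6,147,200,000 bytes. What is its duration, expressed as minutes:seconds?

Byte rate = 100,000 × 4 × 4 = 1,600,000 bytes/s.
Duration = 6,147,200,000 / 1,600,000 = 3,842 s.
3,842 s = 64:02.

64:02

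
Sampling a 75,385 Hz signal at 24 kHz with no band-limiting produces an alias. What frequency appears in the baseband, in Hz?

3,385 Hz

Nyquist = 24,000/2 = 12,000 Hz; 75,385 Hz exceeds it.
Alias = |75,385 − 3×24,000| = |75,385 − 72,000| = 3,385 Hz.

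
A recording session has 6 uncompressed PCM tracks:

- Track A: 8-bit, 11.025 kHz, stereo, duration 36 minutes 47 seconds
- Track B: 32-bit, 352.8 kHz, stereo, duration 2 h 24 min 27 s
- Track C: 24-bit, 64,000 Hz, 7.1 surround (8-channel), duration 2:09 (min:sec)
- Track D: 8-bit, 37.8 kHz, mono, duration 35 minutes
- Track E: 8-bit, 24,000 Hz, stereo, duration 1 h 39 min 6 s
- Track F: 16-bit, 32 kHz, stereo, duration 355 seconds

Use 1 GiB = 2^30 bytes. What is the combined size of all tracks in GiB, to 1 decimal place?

23.4 GiB

Track A: 36 minutes 47 seconds = 2,207 s; 11,025 × 2,207 × 1 × 2 = 48,664,350 bytes.
Track B: 2 h 24 min 27 s = 8,667 s; 352,800 × 8,667 × 4 × 2 = 24,461,740,800 bytes.
Track C: 2:09 (min:sec) = 129 s; 64,000 × 129 × 3 × 8 = 198,144,000 bytes.
Track D: 35 minutes = 2,100 s; 37,800 × 2,100 × 1 × 1 = 79,380,000 bytes.
Track E: 1 h 39 min 6 s = 5,946 s; 24,000 × 5,946 × 1 × 2 = 285,408,000 bytes.
Track F: 32,000 × 355 × 2 × 2 = 45,440,000 bytes.
Total = 25,118,777,150 bytes = 23.4 GiB.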